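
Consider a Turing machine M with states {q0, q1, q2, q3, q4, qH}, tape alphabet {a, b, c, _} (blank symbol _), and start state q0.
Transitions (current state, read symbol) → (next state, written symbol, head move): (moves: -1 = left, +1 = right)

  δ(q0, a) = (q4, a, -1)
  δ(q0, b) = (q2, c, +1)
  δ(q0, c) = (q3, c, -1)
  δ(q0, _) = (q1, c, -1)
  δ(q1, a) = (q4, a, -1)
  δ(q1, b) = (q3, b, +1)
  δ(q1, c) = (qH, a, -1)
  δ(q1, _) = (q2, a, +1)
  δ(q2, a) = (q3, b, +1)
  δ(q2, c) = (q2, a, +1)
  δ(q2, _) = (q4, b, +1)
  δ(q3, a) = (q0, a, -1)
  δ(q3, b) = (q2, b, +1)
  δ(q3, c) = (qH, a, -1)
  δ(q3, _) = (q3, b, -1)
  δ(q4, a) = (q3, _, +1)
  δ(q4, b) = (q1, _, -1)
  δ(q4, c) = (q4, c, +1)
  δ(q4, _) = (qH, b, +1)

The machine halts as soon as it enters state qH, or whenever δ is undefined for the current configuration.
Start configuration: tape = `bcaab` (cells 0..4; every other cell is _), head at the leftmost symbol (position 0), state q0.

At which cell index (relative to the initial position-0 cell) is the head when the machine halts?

q0 | [b]caab___   read b → write c, move +1, go to q2
q2 | c[c]aab___   read c → write a, move +1, go to q2
q2 | ca[a]ab___   read a → write b, move +1, go to q3
q3 | cab[a]b___   read a → write a, move -1, go to q0
q0 | ca[b]ab___   read b → write c, move +1, go to q2
q2 | cac[a]b___   read a → write b, move +1, go to q3
q3 | cacb[b]___   read b → write b, move +1, go to q2
q2 | cacbb[_]__   read _ → write b, move +1, go to q4
q4 | cacbbb[_]_   read _ → write b, move +1, go to qH
qH | cacbbbb[_]
At halt the head is at cell 7.

7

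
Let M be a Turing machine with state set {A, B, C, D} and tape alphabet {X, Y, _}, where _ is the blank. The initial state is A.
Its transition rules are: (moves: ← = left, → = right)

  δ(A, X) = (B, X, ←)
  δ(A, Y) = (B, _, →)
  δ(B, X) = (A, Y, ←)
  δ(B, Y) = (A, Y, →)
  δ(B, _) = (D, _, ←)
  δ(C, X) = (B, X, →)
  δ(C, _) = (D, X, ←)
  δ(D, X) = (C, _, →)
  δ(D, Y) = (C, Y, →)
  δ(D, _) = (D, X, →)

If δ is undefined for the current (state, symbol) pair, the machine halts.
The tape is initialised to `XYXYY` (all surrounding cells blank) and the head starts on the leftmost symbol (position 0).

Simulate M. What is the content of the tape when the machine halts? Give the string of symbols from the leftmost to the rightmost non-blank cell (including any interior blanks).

XX_YXYY

state=A head=0 tape=__[X]YXYY   (A,X)→(B,X,←)
state=B head=-1 tape=_[_]XYXYY   (B,_)→(D,_,←)
state=D head=-2 tape=[_]_XYXYY   (D,_)→(D,X,→)
state=D head=-1 tape=X[_]XYXYY   (D,_)→(D,X,→)
state=D head=0 tape=XX[X]YXYY   (D,X)→(C,_,→)
state=C head=1 tape=XX_[Y]XYY
The non-blank tape span at halt is XX_YXYY.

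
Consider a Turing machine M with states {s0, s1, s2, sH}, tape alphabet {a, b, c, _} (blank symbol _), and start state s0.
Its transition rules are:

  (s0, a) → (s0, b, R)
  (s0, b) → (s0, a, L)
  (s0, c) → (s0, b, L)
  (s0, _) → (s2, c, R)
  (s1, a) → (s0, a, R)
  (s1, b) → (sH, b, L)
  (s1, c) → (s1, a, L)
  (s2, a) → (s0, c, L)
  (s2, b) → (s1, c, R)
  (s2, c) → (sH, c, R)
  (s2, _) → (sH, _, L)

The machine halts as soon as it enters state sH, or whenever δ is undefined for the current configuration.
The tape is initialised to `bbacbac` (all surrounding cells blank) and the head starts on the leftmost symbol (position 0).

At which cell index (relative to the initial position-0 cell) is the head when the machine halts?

-3

state=s0 head=0 tape=___[b]bacbac   (s0,b)→(s0,a,L)
state=s0 head=-1 tape=__[_]abacbac   (s0,_)→(s2,c,R)
state=s2 head=0 tape=__c[a]bacbac   (s2,a)→(s0,c,L)
state=s0 head=-1 tape=__[c]cbacbac   (s0,c)→(s0,b,L)
state=s0 head=-2 tape=_[_]bcbacbac   (s0,_)→(s2,c,R)
state=s2 head=-1 tape=_c[b]cbacbac   (s2,b)→(s1,c,R)
state=s1 head=0 tape=_cc[c]bacbac   (s1,c)→(s1,a,L)
state=s1 head=-1 tape=_c[c]abacbac   (s1,c)→(s1,a,L)
state=s1 head=-2 tape=_[c]aabacbac   (s1,c)→(s1,a,L)
state=s1 head=-3 tape=[_]aaabacbac
At halt the head is at cell -3.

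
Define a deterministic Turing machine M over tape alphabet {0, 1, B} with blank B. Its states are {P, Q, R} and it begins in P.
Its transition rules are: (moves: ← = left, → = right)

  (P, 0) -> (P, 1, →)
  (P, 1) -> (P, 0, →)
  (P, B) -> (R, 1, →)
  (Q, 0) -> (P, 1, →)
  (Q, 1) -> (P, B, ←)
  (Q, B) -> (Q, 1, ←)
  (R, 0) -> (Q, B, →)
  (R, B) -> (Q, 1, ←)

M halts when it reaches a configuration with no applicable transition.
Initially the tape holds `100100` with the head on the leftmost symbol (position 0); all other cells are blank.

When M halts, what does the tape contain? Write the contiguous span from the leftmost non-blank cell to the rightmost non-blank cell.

01101011

state=P head=0 tape=[1]00100BB   (P,1)→(P,0,→)
state=P head=1 tape=0[0]0100BB   (P,0)→(P,1,→)
state=P head=2 tape=01[0]100BB   (P,0)→(P,1,→)
state=P head=3 tape=011[1]00BB   (P,1)→(P,0,→)
state=P head=4 tape=0110[0]0BB   (P,0)→(P,1,→)
state=P head=5 tape=01101[0]BB   (P,0)→(P,1,→)
state=P head=6 tape=011011[B]B   (P,B)→(R,1,→)
state=R head=7 tape=0110111[B]   (R,B)→(Q,1,←)
state=Q head=6 tape=011011[1]1   (Q,1)→(P,B,←)
state=P head=5 tape=01101[1]B1   (P,1)→(P,0,→)
state=P head=6 tape=011010[B]1   (P,B)→(R,1,→)
state=R head=7 tape=0110101[1]
The non-blank tape span at halt is 01101011.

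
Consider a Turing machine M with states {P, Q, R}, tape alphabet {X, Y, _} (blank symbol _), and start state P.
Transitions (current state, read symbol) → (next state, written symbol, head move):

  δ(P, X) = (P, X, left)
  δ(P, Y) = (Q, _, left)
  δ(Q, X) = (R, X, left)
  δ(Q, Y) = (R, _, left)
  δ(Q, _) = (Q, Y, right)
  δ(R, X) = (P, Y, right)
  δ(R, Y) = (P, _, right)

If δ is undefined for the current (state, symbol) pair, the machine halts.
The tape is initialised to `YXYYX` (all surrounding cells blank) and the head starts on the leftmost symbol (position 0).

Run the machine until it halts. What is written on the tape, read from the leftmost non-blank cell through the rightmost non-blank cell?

state=P head=0 tape=_[Y]XYYX   (P,Y)→(Q,_,left)
state=Q head=-1 tape=[_]_XYYX   (Q,_)→(Q,Y,right)
state=Q head=0 tape=Y[_]XYYX   (Q,_)→(Q,Y,right)
state=Q head=1 tape=YY[X]YYX   (Q,X)→(R,X,left)
state=R head=0 tape=Y[Y]XYYX   (R,Y)→(P,_,right)
state=P head=1 tape=Y_[X]YYX   (P,X)→(P,X,left)
state=P head=0 tape=Y[_]XYYX
The non-blank tape span at halt is Y_XYYX.

Y_XYYX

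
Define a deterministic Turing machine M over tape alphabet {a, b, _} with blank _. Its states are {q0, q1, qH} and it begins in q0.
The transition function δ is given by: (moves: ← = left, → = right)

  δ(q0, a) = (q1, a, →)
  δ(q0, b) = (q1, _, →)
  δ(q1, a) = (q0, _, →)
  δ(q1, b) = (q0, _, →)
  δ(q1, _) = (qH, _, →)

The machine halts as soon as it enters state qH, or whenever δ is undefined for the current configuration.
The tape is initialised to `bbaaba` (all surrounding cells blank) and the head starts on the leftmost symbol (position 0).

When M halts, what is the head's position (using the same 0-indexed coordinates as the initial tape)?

6

q0 | [b]baaba_   read b → write _, move →, go to q1
q1 | _[b]aaba_   read b → write _, move →, go to q0
q0 | __[a]aba_   read a → write a, move →, go to q1
q1 | __a[a]ba_   read a → write _, move →, go to q0
q0 | __a_[b]a_   read b → write _, move →, go to q1
q1 | __a__[a]_   read a → write _, move →, go to q0
q0 | __a___[_]
At halt the head is at cell 6.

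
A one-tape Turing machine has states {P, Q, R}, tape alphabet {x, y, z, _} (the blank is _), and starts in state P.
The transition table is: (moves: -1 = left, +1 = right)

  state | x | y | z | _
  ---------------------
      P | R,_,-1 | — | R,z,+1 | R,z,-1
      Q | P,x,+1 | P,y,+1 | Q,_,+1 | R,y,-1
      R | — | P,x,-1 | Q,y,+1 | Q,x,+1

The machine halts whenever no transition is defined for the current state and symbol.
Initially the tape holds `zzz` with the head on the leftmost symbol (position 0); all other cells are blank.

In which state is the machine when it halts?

R

P | [z]zz__   read z → write z, move +1, go to R
R | z[z]z__   read z → write y, move +1, go to Q
Q | zy[z]__   read z → write _, move +1, go to Q
Q | zy_[_]_   read _ → write y, move -1, go to R
R | zy[_]y_   read _ → write x, move +1, go to Q
Q | zyx[y]_   read y → write y, move +1, go to P
P | zyxy[_]   read _ → write z, move -1, go to R
R | zyx[y]z   read y → write x, move -1, go to P
P | zy[x]xz   read x → write _, move -1, go to R
R | z[y]_xz   read y → write x, move -1, go to P
P | [z]x_xz   read z → write z, move +1, go to R
R | z[x]_xz
No transition is defined for (R, x); M halts in state R.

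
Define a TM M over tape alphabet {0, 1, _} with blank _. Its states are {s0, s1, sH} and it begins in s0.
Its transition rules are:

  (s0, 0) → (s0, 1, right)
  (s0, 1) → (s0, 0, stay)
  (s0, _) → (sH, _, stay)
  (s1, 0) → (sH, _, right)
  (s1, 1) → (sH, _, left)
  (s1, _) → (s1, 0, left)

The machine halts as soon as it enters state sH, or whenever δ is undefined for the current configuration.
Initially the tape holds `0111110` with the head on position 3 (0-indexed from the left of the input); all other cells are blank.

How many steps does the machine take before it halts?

s0 | 011[1]110_   read 1 → write 0, move stay, go to s0
s0 | 011[0]110_   read 0 → write 1, move right, go to s0
s0 | 0111[1]10_   read 1 → write 0, move stay, go to s0
s0 | 0111[0]10_   read 0 → write 1, move right, go to s0
s0 | 01111[1]0_   read 1 → write 0, move stay, go to s0
s0 | 01111[0]0_   read 0 → write 1, move right, go to s0
s0 | 011111[0]_   read 0 → write 1, move right, go to s0
s0 | 0111111[_]   read _ → write _, move stay, go to sH
sH | 0111111[_]
M halts after 8 transitions.

8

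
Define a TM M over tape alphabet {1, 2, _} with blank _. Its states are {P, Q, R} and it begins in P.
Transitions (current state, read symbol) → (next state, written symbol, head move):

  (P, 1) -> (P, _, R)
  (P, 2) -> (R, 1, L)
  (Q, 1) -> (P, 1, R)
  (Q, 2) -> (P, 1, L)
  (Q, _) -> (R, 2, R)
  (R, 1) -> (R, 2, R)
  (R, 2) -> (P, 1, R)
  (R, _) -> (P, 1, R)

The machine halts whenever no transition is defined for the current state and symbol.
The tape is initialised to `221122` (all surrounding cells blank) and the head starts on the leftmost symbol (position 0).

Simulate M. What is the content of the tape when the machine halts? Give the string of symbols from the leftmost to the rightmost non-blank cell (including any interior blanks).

11__11

state=P head=0 tape=_[2]21122_   (P,2)→(R,1,L)
state=R head=-1 tape=[_]121122_   (R,_)→(P,1,R)
state=P head=0 tape=1[1]21122_   (P,1)→(P,_,R)
state=P head=1 tape=1_[2]1122_   (P,2)→(R,1,L)
state=R head=0 tape=1[_]11122_   (R,_)→(P,1,R)
state=P head=1 tape=11[1]1122_   (P,1)→(P,_,R)
state=P head=2 tape=11_[1]122_   (P,1)→(P,_,R)
state=P head=3 tape=11__[1]22_   (P,1)→(P,_,R)
state=P head=4 tape=11___[2]2_   (P,2)→(R,1,L)
state=R head=3 tape=11__[_]12_   (R,_)→(P,1,R)
state=P head=4 tape=11__1[1]2_   (P,1)→(P,_,R)
state=P head=5 tape=11__1_[2]_   (P,2)→(R,1,L)
state=R head=4 tape=11__1[_]1_   (R,_)→(P,1,R)
state=P head=5 tape=11__11[1]_   (P,1)→(P,_,R)
state=P head=6 tape=11__11_[_]
The non-blank tape span at halt is 11__11.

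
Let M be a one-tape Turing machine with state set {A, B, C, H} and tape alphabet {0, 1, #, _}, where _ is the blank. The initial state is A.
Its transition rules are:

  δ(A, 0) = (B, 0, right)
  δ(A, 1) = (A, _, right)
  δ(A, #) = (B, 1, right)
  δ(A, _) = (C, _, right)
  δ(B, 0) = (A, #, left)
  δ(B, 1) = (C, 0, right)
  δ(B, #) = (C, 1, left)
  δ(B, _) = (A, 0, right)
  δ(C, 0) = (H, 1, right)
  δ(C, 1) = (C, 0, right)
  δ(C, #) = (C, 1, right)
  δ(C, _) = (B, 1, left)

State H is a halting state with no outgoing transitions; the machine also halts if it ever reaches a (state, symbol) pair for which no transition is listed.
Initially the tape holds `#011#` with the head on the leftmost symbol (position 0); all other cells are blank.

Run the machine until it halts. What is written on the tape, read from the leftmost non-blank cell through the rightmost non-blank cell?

100111

state=A head=0 tape=[#]011#__   (A,#)→(B,1,right)
state=B head=1 tape=1[0]11#__   (B,0)→(A,#,left)
state=A head=0 tape=[1]#11#__   (A,1)→(A,_,right)
state=A head=1 tape=_[#]11#__   (A,#)→(B,1,right)
state=B head=2 tape=_1[1]1#__   (B,1)→(C,0,right)
state=C head=3 tape=_10[1]#__   (C,1)→(C,0,right)
state=C head=4 tape=_100[#]__   (C,#)→(C,1,right)
state=C head=5 tape=_1001[_]_   (C,_)→(B,1,left)
state=B head=4 tape=_100[1]1_   (B,1)→(C,0,right)
state=C head=5 tape=_1000[1]_   (C,1)→(C,0,right)
state=C head=6 tape=_10000[_]   (C,_)→(B,1,left)
state=B head=5 tape=_1000[0]1   (B,0)→(A,#,left)
state=A head=4 tape=_100[0]#1   (A,0)→(B,0,right)
state=B head=5 tape=_1000[#]1   (B,#)→(C,1,left)
state=C head=4 tape=_100[0]11   (C,0)→(H,1,right)
state=H head=5 tape=_1001[1]1
The non-blank tape span at halt is 100111.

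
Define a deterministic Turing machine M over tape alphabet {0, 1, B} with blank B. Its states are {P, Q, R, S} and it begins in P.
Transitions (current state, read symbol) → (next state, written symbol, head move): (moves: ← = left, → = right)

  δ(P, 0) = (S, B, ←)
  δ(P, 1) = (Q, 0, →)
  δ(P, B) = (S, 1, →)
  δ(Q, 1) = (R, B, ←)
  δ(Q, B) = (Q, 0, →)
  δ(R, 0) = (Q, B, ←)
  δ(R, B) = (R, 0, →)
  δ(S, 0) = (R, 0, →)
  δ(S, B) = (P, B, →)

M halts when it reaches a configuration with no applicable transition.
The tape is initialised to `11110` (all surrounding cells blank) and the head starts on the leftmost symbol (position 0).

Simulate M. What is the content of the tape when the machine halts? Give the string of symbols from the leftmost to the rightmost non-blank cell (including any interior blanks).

P | B[1]1110   read 1 → write 0, move →, go to Q
Q | B0[1]110   read 1 → write B, move ←, go to R
R | B[0]B110   read 0 → write B, move ←, go to Q
Q | [B]BB110   read B → write 0, move →, go to Q
Q | 0[B]B110   read B → write 0, move →, go to Q
Q | 00[B]110   read B → write 0, move →, go to Q
Q | 000[1]10   read 1 → write B, move ←, go to R
R | 00[0]B10   read 0 → write B, move ←, go to Q
Q | 0[0]BB10
The non-blank tape span at halt is 00BB10.

00BB10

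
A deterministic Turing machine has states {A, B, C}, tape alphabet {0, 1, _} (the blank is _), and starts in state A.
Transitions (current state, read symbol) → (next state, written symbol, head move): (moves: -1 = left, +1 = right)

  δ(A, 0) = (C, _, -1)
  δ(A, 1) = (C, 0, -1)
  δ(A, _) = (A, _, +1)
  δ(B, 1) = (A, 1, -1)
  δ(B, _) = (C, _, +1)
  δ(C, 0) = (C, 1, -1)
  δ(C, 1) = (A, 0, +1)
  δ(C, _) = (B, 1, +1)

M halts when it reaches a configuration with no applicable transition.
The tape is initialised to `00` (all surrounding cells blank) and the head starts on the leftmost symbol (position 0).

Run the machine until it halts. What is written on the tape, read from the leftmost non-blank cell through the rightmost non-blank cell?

A | ___[0]0   read 0 → write _, move -1, go to C
C | __[_]_0   read _ → write 1, move +1, go to B
B | __1[_]0   read _ → write _, move +1, go to C
C | __1_[0]   read 0 → write 1, move -1, go to C
C | __1[_]1   read _ → write 1, move +1, go to B
B | __11[1]   read 1 → write 1, move -1, go to A
A | __1[1]1   read 1 → write 0, move -1, go to C
C | __[1]01   read 1 → write 0, move +1, go to A
A | __0[0]1   read 0 → write _, move -1, go to C
C | __[0]_1   read 0 → write 1, move -1, go to C
C | _[_]1_1   read _ → write 1, move +1, go to B
B | _1[1]_1   read 1 → write 1, move -1, go to A
A | _[1]1_1   read 1 → write 0, move -1, go to C
C | [_]01_1   read _ → write 1, move +1, go to B
B | 1[0]1_1
The non-blank tape span at halt is 101_1.

101_1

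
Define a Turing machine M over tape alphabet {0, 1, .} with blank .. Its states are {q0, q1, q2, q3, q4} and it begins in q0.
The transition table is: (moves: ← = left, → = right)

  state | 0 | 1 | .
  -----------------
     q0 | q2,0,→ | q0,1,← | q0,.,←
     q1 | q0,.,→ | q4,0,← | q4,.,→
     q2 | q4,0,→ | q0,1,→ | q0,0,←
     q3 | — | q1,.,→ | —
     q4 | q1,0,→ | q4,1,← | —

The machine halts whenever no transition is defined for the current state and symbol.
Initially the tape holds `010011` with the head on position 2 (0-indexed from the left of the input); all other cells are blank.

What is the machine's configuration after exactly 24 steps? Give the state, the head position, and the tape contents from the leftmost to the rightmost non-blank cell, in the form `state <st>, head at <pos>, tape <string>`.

state q4, head at 6, tape 010000

q0 | 01[0]011.   read 0 → write 0, move →, go to q2
q2 | 010[0]11.   read 0 → write 0, move →, go to q4
q4 | 0100[1]1.   read 1 → write 1, move ←, go to q4
q4 | 010[0]11.   read 0 → write 0, move →, go to q1
q1 | 0100[1]1.   read 1 → write 0, move ←, go to q4
q4 | 010[0]01.   read 0 → write 0, move →, go to q1
q1 | 0100[0]1.   read 0 → write ., move →, go to q0
q0 | 0100.[1].   read 1 → write 1, move ←, go to q0
q0 | 0100[.]1.   read . → write ., move ←, go to q0
q0 | 010[0].1.   read 0 → write 0, move →, go to q2
q2 | 0100[.]1.   read . → write 0, move ←, go to q0
q0 | 010[0]01.   read 0 → write 0, move →, go to q2
q2 | 0100[0]1.   read 0 → write 0, move →, go to q4
q4 | 01000[1].   read 1 → write 1, move ←, go to q4
q4 | 0100[0]1.   read 0 → write 0, move →, go to q1
q1 | 01000[1].   read 1 → write 0, move ←, go to q4
q4 | 0100[0]0.   read 0 → write 0, move →, go to q1
q1 | 01000[0].   read 0 → write ., move →, go to q0
q0 | 01000.[.]   read . → write ., move ←, go to q0
q0 | 01000[.].   read . → write ., move ←, go to q0
q0 | 0100[0]..   read 0 → write 0, move →, go to q2
q2 | 01000[.].   read . → write 0, move ←, go to q0
q0 | 0100[0]0.   read 0 → write 0, move →, go to q2
q2 | 01000[0].   read 0 → write 0, move →, go to q4
q4 | 010000[.]
After 24 steps: state q4, head at 6, tape 010000.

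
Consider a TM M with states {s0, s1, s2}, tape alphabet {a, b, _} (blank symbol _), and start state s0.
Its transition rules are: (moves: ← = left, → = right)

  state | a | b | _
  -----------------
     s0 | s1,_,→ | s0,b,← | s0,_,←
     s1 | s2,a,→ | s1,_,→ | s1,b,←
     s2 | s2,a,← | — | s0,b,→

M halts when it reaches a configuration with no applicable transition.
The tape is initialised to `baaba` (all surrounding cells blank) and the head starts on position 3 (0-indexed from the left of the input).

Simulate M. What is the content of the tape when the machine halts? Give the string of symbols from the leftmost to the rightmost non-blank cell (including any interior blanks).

state=s0 head=3 tape=baa[b]a__   (s0,b)→(s0,b,←)
state=s0 head=2 tape=ba[a]ba__   (s0,a)→(s1,_,→)
state=s1 head=3 tape=ba_[b]a__   (s1,b)→(s1,_,→)
state=s1 head=4 tape=ba__[a]__   (s1,a)→(s2,a,→)
state=s2 head=5 tape=ba__a[_]_   (s2,_)→(s0,b,→)
state=s0 head=6 tape=ba__ab[_]   (s0,_)→(s0,_,←)
state=s0 head=5 tape=ba__a[b]_   (s0,b)→(s0,b,←)
state=s0 head=4 tape=ba__[a]b_   (s0,a)→(s1,_,→)
state=s1 head=5 tape=ba___[b]_   (s1,b)→(s1,_,→)
state=s1 head=6 tape=ba____[_]   (s1,_)→(s1,b,←)
state=s1 head=5 tape=ba___[_]b   (s1,_)→(s1,b,←)
state=s1 head=4 tape=ba__[_]bb   (s1,_)→(s1,b,←)
state=s1 head=3 tape=ba_[_]bbb   (s1,_)→(s1,b,←)
state=s1 head=2 tape=ba[_]bbbb   (s1,_)→(s1,b,←)
state=s1 head=1 tape=b[a]bbbbb   (s1,a)→(s2,a,→)
state=s2 head=2 tape=ba[b]bbbb
The non-blank tape span at halt is babbbbb.

babbbbb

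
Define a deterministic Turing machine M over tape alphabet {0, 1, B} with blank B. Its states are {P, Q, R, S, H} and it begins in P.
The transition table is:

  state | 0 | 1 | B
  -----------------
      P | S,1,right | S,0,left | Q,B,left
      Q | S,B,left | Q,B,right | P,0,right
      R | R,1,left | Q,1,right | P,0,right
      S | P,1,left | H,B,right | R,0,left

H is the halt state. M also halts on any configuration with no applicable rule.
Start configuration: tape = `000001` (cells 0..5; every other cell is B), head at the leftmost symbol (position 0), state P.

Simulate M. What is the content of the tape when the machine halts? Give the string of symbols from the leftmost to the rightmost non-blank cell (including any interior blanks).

0BBB10110001

state=P head=0 tape=BBBBBB[0]00001   (P,0)→(S,1,right)
state=S head=1 tape=BBBBBB1[0]0001   (S,0)→(P,1,left)
state=P head=0 tape=BBBBBB[1]10001   (P,1)→(S,0,left)
state=S head=-1 tape=BBBBB[B]010001   (S,B)→(R,0,left)
state=R head=-2 tape=BBBB[B]0010001   (R,B)→(P,0,right)
state=P head=-1 tape=BBBB0[0]010001   (P,0)→(S,1,right)
state=S head=0 tape=BBBB01[0]10001   (S,0)→(P,1,left)
state=P head=-1 tape=BBBB0[1]110001   (P,1)→(S,0,left)
state=S head=-2 tape=BBBB[0]0110001   (S,0)→(P,1,left)
state=P head=-3 tape=BBB[B]10110001   (P,B)→(Q,B,left)
state=Q head=-4 tape=BB[B]B10110001   (Q,B)→(P,0,right)
state=P head=-3 tape=BB0[B]10110001   (P,B)→(Q,B,left)
state=Q head=-4 tape=BB[0]B10110001   (Q,0)→(S,B,left)
state=S head=-5 tape=B[B]BB10110001   (S,B)→(R,0,left)
state=R head=-6 tape=[B]0BB10110001   (R,B)→(P,0,right)
state=P head=-5 tape=0[0]BB10110001   (P,0)→(S,1,right)
state=S head=-4 tape=01[B]B10110001   (S,B)→(R,0,left)
state=R head=-5 tape=0[1]0B10110001   (R,1)→(Q,1,right)
state=Q head=-4 tape=01[0]B10110001   (Q,0)→(S,B,left)
state=S head=-5 tape=0[1]BB10110001   (S,1)→(H,B,right)
state=H head=-4 tape=0B[B]B10110001
The non-blank tape span at halt is 0BBB10110001.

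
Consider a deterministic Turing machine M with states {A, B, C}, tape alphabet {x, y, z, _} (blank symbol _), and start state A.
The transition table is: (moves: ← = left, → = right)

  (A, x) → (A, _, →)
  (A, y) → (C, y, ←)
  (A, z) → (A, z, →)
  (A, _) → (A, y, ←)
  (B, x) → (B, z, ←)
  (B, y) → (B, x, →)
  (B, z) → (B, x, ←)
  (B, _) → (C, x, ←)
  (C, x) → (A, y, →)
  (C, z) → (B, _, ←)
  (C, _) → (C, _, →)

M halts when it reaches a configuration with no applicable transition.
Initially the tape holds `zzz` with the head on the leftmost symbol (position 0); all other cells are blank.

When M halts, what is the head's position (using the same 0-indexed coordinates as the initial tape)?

-1

A | __[z]zz_   read z → write z, move →, go to A
A | __z[z]z_   read z → write z, move →, go to A
A | __zz[z]_   read z → write z, move →, go to A
A | __zzz[_]   read _ → write y, move ←, go to A
A | __zz[z]y   read z → write z, move →, go to A
A | __zzz[y]   read y → write y, move ←, go to C
C | __zz[z]y   read z → write _, move ←, go to B
B | __z[z]_y   read z → write x, move ←, go to B
B | __[z]x_y   read z → write x, move ←, go to B
B | _[_]xx_y   read _ → write x, move ←, go to C
C | [_]xxx_y   read _ → write _, move →, go to C
C | _[x]xx_y   read x → write y, move →, go to A
A | _y[x]x_y   read x → write _, move →, go to A
A | _y_[x]_y   read x → write _, move →, go to A
A | _y__[_]y   read _ → write y, move ←, go to A
A | _y_[_]yy   read _ → write y, move ←, go to A
A | _y[_]yyy   read _ → write y, move ←, go to A
A | _[y]yyyy   read y → write y, move ←, go to C
C | [_]yyyyy   read _ → write _, move →, go to C
C | _[y]yyyy
At halt the head is at cell -1.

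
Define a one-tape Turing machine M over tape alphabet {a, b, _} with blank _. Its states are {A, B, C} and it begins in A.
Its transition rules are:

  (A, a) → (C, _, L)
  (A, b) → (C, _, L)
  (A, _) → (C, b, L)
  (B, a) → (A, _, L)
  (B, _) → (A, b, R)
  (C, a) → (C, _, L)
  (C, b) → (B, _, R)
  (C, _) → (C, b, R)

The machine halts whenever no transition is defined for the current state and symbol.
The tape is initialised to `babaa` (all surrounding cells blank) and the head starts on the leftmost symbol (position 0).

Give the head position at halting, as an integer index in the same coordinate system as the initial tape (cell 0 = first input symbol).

state=A head=0 tape=_[b]abaa_   (A,b)→(C,_,L)
state=C head=-1 tape=[_]_abaa_   (C,_)→(C,b,R)
state=C head=0 tape=b[_]abaa_   (C,_)→(C,b,R)
state=C head=1 tape=bb[a]baa_   (C,a)→(C,_,L)
state=C head=0 tape=b[b]_baa_   (C,b)→(B,_,R)
state=B head=1 tape=b_[_]baa_   (B,_)→(A,b,R)
state=A head=2 tape=b_b[b]aa_   (A,b)→(C,_,L)
state=C head=1 tape=b_[b]_aa_   (C,b)→(B,_,R)
state=B head=2 tape=b__[_]aa_   (B,_)→(A,b,R)
state=A head=3 tape=b__b[a]a_   (A,a)→(C,_,L)
state=C head=2 tape=b__[b]_a_   (C,b)→(B,_,R)
state=B head=3 tape=b___[_]a_   (B,_)→(A,b,R)
state=A head=4 tape=b___b[a]_   (A,a)→(C,_,L)
state=C head=3 tape=b___[b]__   (C,b)→(B,_,R)
state=B head=4 tape=b____[_]_   (B,_)→(A,b,R)
state=A head=5 tape=b____b[_]   (A,_)→(C,b,L)
state=C head=4 tape=b____[b]b   (C,b)→(B,_,R)
state=B head=5 tape=b_____[b]
At halt the head is at cell 5.

5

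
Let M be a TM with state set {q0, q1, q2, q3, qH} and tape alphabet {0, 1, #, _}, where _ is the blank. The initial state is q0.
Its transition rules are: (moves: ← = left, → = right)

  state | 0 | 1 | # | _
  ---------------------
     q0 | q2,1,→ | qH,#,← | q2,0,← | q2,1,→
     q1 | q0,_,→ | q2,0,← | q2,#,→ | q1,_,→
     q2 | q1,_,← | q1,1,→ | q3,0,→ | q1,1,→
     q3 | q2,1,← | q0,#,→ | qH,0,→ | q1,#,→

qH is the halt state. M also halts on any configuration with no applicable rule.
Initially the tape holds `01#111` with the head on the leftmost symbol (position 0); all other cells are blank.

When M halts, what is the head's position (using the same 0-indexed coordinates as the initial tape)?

state=q0 head=0 tape=[0]1#111   (q0,0)→(q2,1,→)
state=q2 head=1 tape=1[1]#111   (q2,1)→(q1,1,→)
state=q1 head=2 tape=11[#]111   (q1,#)→(q2,#,→)
state=q2 head=3 tape=11#[1]11   (q2,1)→(q1,1,→)
state=q1 head=4 tape=11#1[1]1   (q1,1)→(q2,0,←)
state=q2 head=3 tape=11#[1]01   (q2,1)→(q1,1,→)
state=q1 head=4 tape=11#1[0]1   (q1,0)→(q0,_,→)
state=q0 head=5 tape=11#1_[1]   (q0,1)→(qH,#,←)
state=qH head=4 tape=11#1[_]#
At halt the head is at cell 4.

4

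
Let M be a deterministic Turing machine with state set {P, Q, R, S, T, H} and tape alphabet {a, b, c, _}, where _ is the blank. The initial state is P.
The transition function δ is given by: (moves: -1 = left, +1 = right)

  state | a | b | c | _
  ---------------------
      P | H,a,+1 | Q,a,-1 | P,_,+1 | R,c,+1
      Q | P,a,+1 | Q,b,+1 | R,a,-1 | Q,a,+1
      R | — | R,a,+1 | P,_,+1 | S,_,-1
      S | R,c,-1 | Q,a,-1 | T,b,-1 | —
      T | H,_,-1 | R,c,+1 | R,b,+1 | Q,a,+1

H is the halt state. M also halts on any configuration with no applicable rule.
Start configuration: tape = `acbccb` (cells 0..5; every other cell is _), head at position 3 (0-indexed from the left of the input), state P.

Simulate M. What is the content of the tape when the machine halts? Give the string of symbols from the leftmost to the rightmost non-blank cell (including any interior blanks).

acb_a_b

P | acb[c]cb__   read c → write _, move +1, go to P
P | acb_[c]b__   read c → write _, move +1, go to P
P | acb__[b]__   read b → write a, move -1, go to Q
Q | acb_[_]a__   read _ → write a, move +1, go to Q
Q | acb_a[a]__   read a → write a, move +1, go to P
P | acb_aa[_]_   read _ → write c, move +1, go to R
R | acb_aac[_]   read _ → write _, move -1, go to S
S | acb_aa[c]_   read c → write b, move -1, go to T
T | acb_a[a]b_   read a → write _, move -1, go to H
H | acb_[a]_b_
The non-blank tape span at halt is acb_a_b.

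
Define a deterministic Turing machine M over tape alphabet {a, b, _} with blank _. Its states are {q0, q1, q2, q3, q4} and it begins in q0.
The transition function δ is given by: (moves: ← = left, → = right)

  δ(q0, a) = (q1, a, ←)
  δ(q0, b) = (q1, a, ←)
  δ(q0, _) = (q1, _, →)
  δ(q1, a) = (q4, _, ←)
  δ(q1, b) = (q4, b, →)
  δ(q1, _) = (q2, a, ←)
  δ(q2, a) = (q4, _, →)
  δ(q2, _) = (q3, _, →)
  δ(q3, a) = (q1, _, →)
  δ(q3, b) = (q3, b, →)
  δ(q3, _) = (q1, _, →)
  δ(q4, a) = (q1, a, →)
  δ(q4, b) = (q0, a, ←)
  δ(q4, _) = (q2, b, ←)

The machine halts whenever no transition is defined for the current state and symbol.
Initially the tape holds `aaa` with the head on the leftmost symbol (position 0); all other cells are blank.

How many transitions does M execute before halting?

state=q0 head=0 tape=__[a]aa   (q0,a)→(q1,a,←)
state=q1 head=-1 tape=_[_]aaa   (q1,_)→(q2,a,←)
state=q2 head=-2 tape=[_]aaaa   (q2,_)→(q3,_,→)
state=q3 head=-1 tape=_[a]aaa   (q3,a)→(q1,_,→)
state=q1 head=0 tape=__[a]aa   (q1,a)→(q4,_,←)
state=q4 head=-1 tape=_[_]_aa   (q4,_)→(q2,b,←)
state=q2 head=-2 tape=[_]b_aa   (q2,_)→(q3,_,→)
state=q3 head=-1 tape=_[b]_aa   (q3,b)→(q3,b,→)
state=q3 head=0 tape=_b[_]aa   (q3,_)→(q1,_,→)
state=q1 head=1 tape=_b_[a]a   (q1,a)→(q4,_,←)
state=q4 head=0 tape=_b[_]_a   (q4,_)→(q2,b,←)
state=q2 head=-1 tape=_[b]b_a
M halts after 11 transitions.

11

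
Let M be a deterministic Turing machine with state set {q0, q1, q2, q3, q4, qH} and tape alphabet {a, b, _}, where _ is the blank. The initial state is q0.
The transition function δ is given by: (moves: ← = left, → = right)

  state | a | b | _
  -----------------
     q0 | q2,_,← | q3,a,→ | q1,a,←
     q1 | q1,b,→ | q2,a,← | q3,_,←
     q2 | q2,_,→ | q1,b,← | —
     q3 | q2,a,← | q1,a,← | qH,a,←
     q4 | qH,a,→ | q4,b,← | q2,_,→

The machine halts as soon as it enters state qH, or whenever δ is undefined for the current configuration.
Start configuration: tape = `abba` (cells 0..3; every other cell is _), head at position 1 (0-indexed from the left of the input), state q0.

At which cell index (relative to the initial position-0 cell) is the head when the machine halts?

state=q0 head=1 tape=___a[b]ba_   (q0,b)→(q3,a,→)
state=q3 head=2 tape=___aa[b]a_   (q3,b)→(q1,a,←)
state=q1 head=1 tape=___a[a]aa_   (q1,a)→(q1,b,→)
state=q1 head=2 tape=___ab[a]a_   (q1,a)→(q1,b,→)
state=q1 head=3 tape=___abb[a]_   (q1,a)→(q1,b,→)
state=q1 head=4 tape=___abbb[_]   (q1,_)→(q3,_,←)
state=q3 head=3 tape=___abb[b]_   (q3,b)→(q1,a,←)
state=q1 head=2 tape=___ab[b]a_   (q1,b)→(q2,a,←)
state=q2 head=1 tape=___a[b]aa_   (q2,b)→(q1,b,←)
state=q1 head=0 tape=___[a]baa_   (q1,a)→(q1,b,→)
state=q1 head=1 tape=___b[b]aa_   (q1,b)→(q2,a,←)
state=q2 head=0 tape=___[b]aaa_   (q2,b)→(q1,b,←)
state=q1 head=-1 tape=__[_]baaa_   (q1,_)→(q3,_,←)
state=q3 head=-2 tape=_[_]_baaa_   (q3,_)→(qH,a,←)
state=qH head=-3 tape=[_]a_baaa_
At halt the head is at cell -3.

-3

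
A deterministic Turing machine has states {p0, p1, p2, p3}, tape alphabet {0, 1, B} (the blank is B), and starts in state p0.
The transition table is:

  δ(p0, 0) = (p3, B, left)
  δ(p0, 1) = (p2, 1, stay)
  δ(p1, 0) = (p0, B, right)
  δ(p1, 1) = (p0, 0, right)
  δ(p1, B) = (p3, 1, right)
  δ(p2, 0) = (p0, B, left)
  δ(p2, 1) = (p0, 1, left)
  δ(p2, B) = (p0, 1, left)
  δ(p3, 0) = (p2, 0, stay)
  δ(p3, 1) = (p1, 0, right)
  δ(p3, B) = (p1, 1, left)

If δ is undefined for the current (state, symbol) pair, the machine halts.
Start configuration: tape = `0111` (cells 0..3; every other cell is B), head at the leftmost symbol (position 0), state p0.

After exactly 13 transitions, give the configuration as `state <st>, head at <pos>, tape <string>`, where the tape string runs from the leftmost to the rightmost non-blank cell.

state=p0 head=0 tape=BB[0]111   (p0,0)→(p3,B,left)
state=p3 head=-1 tape=B[B]B111   (p3,B)→(p1,1,left)
state=p1 head=-2 tape=[B]1B111   (p1,B)→(p3,1,right)
state=p3 head=-1 tape=1[1]B111   (p3,1)→(p1,0,right)
state=p1 head=0 tape=10[B]111   (p1,B)→(p3,1,right)
state=p3 head=1 tape=101[1]11   (p3,1)→(p1,0,right)
state=p1 head=2 tape=1010[1]1   (p1,1)→(p0,0,right)
state=p0 head=3 tape=10100[1]   (p0,1)→(p2,1,stay)
state=p2 head=3 tape=10100[1]   (p2,1)→(p0,1,left)
state=p0 head=2 tape=1010[0]1   (p0,0)→(p3,B,left)
state=p3 head=1 tape=101[0]B1   (p3,0)→(p2,0,stay)
state=p2 head=1 tape=101[0]B1   (p2,0)→(p0,B,left)
state=p0 head=0 tape=10[1]BB1   (p0,1)→(p2,1,stay)
state=p2 head=0 tape=10[1]BB1
After 13 steps: state p2, head at 0, tape 101BB1.

state p2, head at 0, tape 101BB1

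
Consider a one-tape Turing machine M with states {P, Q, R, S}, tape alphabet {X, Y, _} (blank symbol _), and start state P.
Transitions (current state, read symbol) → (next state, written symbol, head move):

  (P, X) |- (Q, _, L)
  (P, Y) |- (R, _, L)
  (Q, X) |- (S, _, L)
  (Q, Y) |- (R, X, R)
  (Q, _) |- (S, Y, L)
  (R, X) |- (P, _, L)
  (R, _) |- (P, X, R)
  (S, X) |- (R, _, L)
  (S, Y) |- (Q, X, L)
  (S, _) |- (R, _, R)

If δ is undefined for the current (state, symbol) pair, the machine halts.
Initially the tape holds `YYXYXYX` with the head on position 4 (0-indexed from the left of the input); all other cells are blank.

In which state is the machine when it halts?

R

P | __YYXY[X]YX   read X → write _, move L, go to Q
Q | __YYX[Y]_YX   read Y → write X, move R, go to R
R | __YYXX[_]YX   read _ → write X, move R, go to P
P | __YYXXX[Y]X   read Y → write _, move L, go to R
R | __YYXX[X]_X   read X → write _, move L, go to P
P | __YYX[X]__X   read X → write _, move L, go to Q
Q | __YY[X]___X   read X → write _, move L, go to S
S | __Y[Y]____X   read Y → write X, move L, go to Q
Q | __[Y]X____X   read Y → write X, move R, go to R
R | __X[X]____X   read X → write _, move L, go to P
P | __[X]_____X   read X → write _, move L, go to Q
Q | _[_]______X   read _ → write Y, move L, go to S
S | [_]Y______X   read _ → write _, move R, go to R
R | _[Y]______X
No transition is defined for (R, Y); M halts in state R.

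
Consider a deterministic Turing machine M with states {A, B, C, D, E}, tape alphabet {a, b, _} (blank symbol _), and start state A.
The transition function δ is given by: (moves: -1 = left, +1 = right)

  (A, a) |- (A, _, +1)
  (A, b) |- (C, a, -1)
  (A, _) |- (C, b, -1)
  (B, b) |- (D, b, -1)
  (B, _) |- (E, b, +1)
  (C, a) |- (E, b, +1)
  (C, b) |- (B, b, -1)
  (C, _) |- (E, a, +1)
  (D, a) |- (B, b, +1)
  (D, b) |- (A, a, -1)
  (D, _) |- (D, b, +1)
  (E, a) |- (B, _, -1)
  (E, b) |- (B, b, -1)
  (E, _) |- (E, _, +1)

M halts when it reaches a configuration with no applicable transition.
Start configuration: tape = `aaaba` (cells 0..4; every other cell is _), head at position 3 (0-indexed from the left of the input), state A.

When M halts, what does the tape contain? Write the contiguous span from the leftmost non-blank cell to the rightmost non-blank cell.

a__a

state=A head=3 tape=aaa[b]a   (A,b)→(C,a,-1)
state=C head=2 tape=aa[a]aa   (C,a)→(E,b,+1)
state=E head=3 tape=aab[a]a   (E,a)→(B,_,-1)
state=B head=2 tape=aa[b]_a   (B,b)→(D,b,-1)
state=D head=1 tape=a[a]b_a   (D,a)→(B,b,+1)
state=B head=2 tape=ab[b]_a   (B,b)→(D,b,-1)
state=D head=1 tape=a[b]b_a   (D,b)→(A,a,-1)
state=A head=0 tape=[a]ab_a   (A,a)→(A,_,+1)
state=A head=1 tape=_[a]b_a   (A,a)→(A,_,+1)
state=A head=2 tape=__[b]_a   (A,b)→(C,a,-1)
state=C head=1 tape=_[_]a_a   (C,_)→(E,a,+1)
state=E head=2 tape=_a[a]_a   (E,a)→(B,_,-1)
state=B head=1 tape=_[a]__a
The non-blank tape span at halt is a__a.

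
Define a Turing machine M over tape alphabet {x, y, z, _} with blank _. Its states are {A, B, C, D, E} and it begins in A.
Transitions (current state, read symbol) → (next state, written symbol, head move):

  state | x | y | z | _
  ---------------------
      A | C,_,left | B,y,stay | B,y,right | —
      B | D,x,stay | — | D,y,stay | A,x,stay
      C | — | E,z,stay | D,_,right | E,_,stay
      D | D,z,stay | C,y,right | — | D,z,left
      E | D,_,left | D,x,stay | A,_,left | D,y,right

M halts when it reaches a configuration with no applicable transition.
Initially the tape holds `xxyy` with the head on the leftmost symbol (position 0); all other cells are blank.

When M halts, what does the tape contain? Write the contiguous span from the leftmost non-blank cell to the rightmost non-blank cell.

y_zyy

state=A head=0 tape=_[x]xyy   (A,x)→(C,_,left)
state=C head=-1 tape=[_]_xyy   (C,_)→(E,_,stay)
state=E head=-1 tape=[_]_xyy   (E,_)→(D,y,right)
state=D head=0 tape=y[_]xyy   (D,_)→(D,z,left)
state=D head=-1 tape=[y]zxyy   (D,y)→(C,y,right)
state=C head=0 tape=y[z]xyy   (C,z)→(D,_,right)
state=D head=1 tape=y_[x]yy   (D,x)→(D,z,stay)
state=D head=1 tape=y_[z]yy
The non-blank tape span at halt is y_zyy.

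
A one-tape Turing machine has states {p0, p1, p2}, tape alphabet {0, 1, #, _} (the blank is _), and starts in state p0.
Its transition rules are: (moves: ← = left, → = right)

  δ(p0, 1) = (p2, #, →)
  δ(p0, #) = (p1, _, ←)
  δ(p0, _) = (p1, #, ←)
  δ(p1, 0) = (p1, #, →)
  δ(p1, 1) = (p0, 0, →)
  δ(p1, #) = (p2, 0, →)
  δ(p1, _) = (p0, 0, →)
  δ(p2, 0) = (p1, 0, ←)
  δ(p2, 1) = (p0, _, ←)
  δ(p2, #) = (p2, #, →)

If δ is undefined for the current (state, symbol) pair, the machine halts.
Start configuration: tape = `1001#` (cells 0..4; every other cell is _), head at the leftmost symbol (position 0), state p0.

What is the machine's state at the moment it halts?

p2

state=p0 head=0 tape=[1]001#__   (p0,1)→(p2,#,→)
state=p2 head=1 tape=#[0]01#__   (p2,0)→(p1,0,←)
state=p1 head=0 tape=[#]001#__   (p1,#)→(p2,0,→)
state=p2 head=1 tape=0[0]01#__   (p2,0)→(p1,0,←)
state=p1 head=0 tape=[0]001#__   (p1,0)→(p1,#,→)
state=p1 head=1 tape=#[0]01#__   (p1,0)→(p1,#,→)
state=p1 head=2 tape=##[0]1#__   (p1,0)→(p1,#,→)
state=p1 head=3 tape=###[1]#__   (p1,1)→(p0,0,→)
state=p0 head=4 tape=###0[#]__   (p0,#)→(p1,_,←)
state=p1 head=3 tape=###[0]___   (p1,0)→(p1,#,→)
state=p1 head=4 tape=####[_]__   (p1,_)→(p0,0,→)
state=p0 head=5 tape=####0[_]_   (p0,_)→(p1,#,←)
state=p1 head=4 tape=####[0]#_   (p1,0)→(p1,#,→)
state=p1 head=5 tape=#####[#]_   (p1,#)→(p2,0,→)
state=p2 head=6 tape=#####0[_]
No transition is defined for (p2, _); M halts in state p2.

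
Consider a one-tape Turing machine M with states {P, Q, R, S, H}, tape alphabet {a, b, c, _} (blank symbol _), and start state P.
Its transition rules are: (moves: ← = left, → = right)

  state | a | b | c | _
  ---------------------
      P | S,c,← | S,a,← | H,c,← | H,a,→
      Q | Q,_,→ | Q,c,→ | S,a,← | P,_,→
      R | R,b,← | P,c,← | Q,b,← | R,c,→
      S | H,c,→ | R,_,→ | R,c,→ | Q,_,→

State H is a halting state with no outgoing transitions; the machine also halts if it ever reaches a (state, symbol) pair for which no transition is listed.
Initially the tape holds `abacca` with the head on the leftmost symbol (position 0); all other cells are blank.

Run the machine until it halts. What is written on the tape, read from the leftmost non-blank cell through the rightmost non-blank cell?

state=P head=0 tape=_[a]bacca___   (P,a)→(S,c,←)
state=S head=-1 tape=[_]cbacca___   (S,_)→(Q,_,→)
state=Q head=0 tape=_[c]bacca___   (Q,c)→(S,a,←)
state=S head=-1 tape=[_]abacca___   (S,_)→(Q,_,→)
state=Q head=0 tape=_[a]bacca___   (Q,a)→(Q,_,→)
state=Q head=1 tape=__[b]acca___   (Q,b)→(Q,c,→)
state=Q head=2 tape=__c[a]cca___   (Q,a)→(Q,_,→)
state=Q head=3 tape=__c_[c]ca___   (Q,c)→(S,a,←)
state=S head=2 tape=__c[_]aca___   (S,_)→(Q,_,→)
state=Q head=3 tape=__c_[a]ca___   (Q,a)→(Q,_,→)
state=Q head=4 tape=__c__[c]a___   (Q,c)→(S,a,←)
state=S head=3 tape=__c_[_]aa___   (S,_)→(Q,_,→)
state=Q head=4 tape=__c__[a]a___   (Q,a)→(Q,_,→)
state=Q head=5 tape=__c___[a]___   (Q,a)→(Q,_,→)
state=Q head=6 tape=__c____[_]__   (Q,_)→(P,_,→)
state=P head=7 tape=__c_____[_]_   (P,_)→(H,a,→)
state=H head=8 tape=__c_____a[_]
The non-blank tape span at halt is c_____a.

c_____a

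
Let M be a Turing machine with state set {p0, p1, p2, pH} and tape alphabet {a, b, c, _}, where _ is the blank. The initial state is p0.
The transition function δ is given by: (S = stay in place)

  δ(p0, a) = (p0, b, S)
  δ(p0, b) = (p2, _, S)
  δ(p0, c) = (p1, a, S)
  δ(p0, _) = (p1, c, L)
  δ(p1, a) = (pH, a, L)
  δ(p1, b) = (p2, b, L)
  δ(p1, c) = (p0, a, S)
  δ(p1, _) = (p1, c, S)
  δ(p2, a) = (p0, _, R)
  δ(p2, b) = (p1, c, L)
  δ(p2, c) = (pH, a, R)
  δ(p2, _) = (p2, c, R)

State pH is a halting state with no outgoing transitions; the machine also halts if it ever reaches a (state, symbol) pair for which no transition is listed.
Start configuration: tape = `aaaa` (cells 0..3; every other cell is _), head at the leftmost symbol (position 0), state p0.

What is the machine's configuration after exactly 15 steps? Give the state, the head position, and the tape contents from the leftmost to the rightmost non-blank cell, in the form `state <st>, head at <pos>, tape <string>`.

state pH, head at 5, tape c_cca

p0 | [a]aaa__   read a → write b, move S, go to p0
p0 | [b]aaa__   read b → write _, move S, go to p2
p2 | [_]aaa__   read _ → write c, move R, go to p2
p2 | c[a]aa__   read a → write _, move R, go to p0
p0 | c_[a]a__   read a → write b, move S, go to p0
p0 | c_[b]a__   read b → write _, move S, go to p2
p2 | c_[_]a__   read _ → write c, move R, go to p2
p2 | c_c[a]__   read a → write _, move R, go to p0
p0 | c_c_[_]_   read _ → write c, move L, go to p1
p1 | c_c[_]c_   read _ → write c, move S, go to p1
p1 | c_c[c]c_   read c → write a, move S, go to p0
p0 | c_c[a]c_   read a → write b, move S, go to p0
p0 | c_c[b]c_   read b → write _, move S, go to p2
p2 | c_c[_]c_   read _ → write c, move R, go to p2
p2 | c_cc[c]_   read c → write a, move R, go to pH
pH | c_cca[_]
After 15 steps: state pH, head at 5, tape c_cca.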